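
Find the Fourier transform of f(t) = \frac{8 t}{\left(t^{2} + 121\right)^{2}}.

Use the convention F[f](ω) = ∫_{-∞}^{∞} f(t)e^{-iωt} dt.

F(ω) = - \frac{4 i \pi \omega e^{- 11 \left|{\omega}\right|}}{11}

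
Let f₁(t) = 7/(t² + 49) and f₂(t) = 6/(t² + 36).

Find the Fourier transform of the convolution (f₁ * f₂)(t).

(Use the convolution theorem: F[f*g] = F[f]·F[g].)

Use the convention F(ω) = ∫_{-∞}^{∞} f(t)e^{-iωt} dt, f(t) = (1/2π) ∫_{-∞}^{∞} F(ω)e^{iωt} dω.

F[f₁*f₂](ω) = \pi^{2} e^{- 13 \left|{\omega}\right|}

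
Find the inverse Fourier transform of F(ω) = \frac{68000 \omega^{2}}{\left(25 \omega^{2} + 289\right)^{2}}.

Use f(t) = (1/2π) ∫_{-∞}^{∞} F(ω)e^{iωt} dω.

f(t) = 8 \left(1 - \frac{17 \left|{t}\right|}{5}\right) e^{- \frac{17 \left|{t}\right|}{5}}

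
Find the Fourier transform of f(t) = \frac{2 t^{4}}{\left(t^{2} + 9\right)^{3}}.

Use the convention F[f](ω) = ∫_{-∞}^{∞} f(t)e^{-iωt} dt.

F(ω) = \frac{\pi \left(3 \omega^{2} - 5 \left|{\omega}\right| + 1\right) e^{- 3 \left|{\omega}\right|}}{4}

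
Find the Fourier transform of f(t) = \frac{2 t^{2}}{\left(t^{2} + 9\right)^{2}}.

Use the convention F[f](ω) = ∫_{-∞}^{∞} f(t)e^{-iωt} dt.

F(ω) = \frac{\pi \left(1 - 3 \left|{\omega}\right|\right) e^{- 3 \left|{\omega}\right|}}{3}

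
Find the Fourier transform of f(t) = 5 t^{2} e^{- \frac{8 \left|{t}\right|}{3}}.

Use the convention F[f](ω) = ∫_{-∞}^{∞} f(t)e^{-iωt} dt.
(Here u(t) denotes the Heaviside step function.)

F(ω) = \frac{4320 \left(64 - 27 \omega^{2}\right)}{\left(9 \omega^{2} + 64\right)^{3}}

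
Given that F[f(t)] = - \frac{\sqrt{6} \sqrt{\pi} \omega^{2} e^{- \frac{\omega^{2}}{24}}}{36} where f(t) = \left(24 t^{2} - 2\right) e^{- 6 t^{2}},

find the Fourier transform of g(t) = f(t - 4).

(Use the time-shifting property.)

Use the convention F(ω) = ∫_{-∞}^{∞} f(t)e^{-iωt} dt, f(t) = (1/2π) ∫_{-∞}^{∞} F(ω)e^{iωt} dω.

F[g](ω) = - \frac{\sqrt{6} \sqrt{\pi} \omega^{2} e^{- \frac{\omega \left(\omega + 96 i\right)}{24}}}{36}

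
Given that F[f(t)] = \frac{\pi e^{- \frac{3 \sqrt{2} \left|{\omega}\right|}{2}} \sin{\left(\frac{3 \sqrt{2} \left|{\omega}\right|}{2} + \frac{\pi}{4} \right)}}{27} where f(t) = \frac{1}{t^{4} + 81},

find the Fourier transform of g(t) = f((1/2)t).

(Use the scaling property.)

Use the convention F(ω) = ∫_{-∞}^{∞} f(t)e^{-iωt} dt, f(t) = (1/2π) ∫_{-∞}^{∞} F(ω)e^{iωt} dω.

F[g](ω) = \frac{2 \pi e^{- 3 \sqrt{2} \left|{\omega}\right|} \sin{\left(3 \sqrt{2} \left|{\omega}\right| + \frac{\pi}{4} \right)}}{27}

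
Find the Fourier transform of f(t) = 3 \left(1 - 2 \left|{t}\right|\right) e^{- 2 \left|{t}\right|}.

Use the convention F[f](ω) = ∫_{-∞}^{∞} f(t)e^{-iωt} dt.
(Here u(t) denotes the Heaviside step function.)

F(ω) = \frac{24 \omega^{2}}{\left(\omega^{2} + 4\right)^{2}}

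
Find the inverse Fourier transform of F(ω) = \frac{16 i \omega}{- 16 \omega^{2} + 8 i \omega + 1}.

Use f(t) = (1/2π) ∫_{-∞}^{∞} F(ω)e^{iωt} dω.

f(t) = \left(1 - \frac{t}{4}\right) e^{- \frac{t}{4}} u\left(t\right)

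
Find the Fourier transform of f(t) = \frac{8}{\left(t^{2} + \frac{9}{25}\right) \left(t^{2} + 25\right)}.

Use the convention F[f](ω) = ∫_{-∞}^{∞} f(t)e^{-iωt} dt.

F(ω) = - \frac{5 \pi e^{- 5 \left|{\omega}\right|}}{77} + \frac{125 \pi e^{- \frac{3 \left|{\omega}\right|}{5}}}{231}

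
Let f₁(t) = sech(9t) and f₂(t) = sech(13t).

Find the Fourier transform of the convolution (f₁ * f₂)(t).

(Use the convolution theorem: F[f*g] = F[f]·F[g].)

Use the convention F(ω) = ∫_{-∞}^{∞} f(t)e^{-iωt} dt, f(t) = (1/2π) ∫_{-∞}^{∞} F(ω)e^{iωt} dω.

F[f₁*f₂](ω) = \frac{\pi^{2}}{117 \cosh{\left(\frac{\pi \omega}{26} \right)} \cosh{\left(\frac{\pi \omega}{18} \right)}}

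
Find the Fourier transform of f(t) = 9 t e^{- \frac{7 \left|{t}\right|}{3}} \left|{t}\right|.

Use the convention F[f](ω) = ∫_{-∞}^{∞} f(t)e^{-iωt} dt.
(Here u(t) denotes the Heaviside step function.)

F(ω) = \frac{8748 i \omega \left(3 \omega^{2} - 49\right)}{\left(9 \omega^{2} + 49\right)^{3}}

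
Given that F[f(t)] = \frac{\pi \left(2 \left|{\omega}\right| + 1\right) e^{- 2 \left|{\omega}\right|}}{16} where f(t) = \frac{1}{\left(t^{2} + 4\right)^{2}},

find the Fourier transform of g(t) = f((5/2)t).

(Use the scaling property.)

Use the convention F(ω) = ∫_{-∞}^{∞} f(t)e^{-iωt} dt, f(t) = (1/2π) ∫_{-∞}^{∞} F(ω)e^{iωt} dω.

F[g](ω) = \frac{\pi \left(4 \left|{\omega}\right| + 5\right) e^{- \frac{4 \left|{\omega}\right|}{5}}}{200}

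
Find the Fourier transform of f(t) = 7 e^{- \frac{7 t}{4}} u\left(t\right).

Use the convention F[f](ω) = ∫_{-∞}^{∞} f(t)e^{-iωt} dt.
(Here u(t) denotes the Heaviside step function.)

F(ω) = \frac{28}{4 i \omega + 7}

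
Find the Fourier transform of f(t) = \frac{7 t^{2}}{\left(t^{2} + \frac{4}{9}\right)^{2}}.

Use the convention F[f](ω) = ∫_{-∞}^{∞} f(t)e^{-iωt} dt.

F(ω) = \frac{7 \pi \left(3 - 2 \left|{\omega}\right|\right) e^{- \frac{2 \left|{\omega}\right|}{3}}}{4}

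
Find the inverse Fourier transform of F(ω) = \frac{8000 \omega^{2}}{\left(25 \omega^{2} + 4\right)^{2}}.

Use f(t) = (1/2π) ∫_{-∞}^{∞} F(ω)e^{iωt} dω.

f(t) = 8 \left(1 - \frac{2 \left|{t}\right|}{5}\right) e^{- \frac{2 \left|{t}\right|}{5}}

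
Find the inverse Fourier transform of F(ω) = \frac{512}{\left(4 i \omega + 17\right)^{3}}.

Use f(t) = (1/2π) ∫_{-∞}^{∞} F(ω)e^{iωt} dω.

f(t) = 4 t^{2} e^{- \frac{17 t}{4}} u\left(t\right)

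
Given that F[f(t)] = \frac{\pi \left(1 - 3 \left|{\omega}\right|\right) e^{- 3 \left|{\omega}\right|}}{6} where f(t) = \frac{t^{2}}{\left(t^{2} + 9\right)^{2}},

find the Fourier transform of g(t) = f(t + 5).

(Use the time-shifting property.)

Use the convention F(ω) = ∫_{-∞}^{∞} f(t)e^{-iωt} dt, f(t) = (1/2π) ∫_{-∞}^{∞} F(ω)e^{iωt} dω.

F[g](ω) = - \frac{\pi \left(3 \left|{\omega}\right| - 1\right) e^{5 i \omega - 3 \left|{\omega}\right|}}{6}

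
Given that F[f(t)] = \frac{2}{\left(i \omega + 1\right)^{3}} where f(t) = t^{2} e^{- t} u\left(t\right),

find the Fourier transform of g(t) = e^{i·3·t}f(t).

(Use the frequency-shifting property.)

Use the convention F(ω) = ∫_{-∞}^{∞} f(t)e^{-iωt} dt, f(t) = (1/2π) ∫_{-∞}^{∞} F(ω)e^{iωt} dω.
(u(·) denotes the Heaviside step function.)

F[g](ω) = \frac{2}{\left(i \left(\omega - 3\right) + 1\right)^{3}}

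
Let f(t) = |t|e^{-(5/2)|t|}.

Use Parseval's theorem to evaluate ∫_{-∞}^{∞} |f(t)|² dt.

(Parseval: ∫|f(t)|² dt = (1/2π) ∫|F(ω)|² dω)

∫|f(t)|² dt = \frac{4}{125}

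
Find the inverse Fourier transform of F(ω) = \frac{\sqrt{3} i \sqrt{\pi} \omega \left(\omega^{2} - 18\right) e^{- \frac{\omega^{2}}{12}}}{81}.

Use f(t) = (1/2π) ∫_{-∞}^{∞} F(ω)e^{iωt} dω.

f(t) = 8 t^{3} e^{- 3 t^{2}}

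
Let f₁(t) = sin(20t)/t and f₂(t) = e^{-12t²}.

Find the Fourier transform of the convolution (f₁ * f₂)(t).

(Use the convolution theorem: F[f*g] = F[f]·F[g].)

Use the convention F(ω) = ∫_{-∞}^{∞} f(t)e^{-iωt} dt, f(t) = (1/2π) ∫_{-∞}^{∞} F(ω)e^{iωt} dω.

F[f₁*f₂](ω) = \begin{cases} \frac{\sqrt{3} \pi^{\frac{3}{2}} e^{- \frac{\omega^{2}}{48}}}{6} & \text{for}\: \omega > -20 \wedge \omega < 20 \\0 & \text{otherwise} \end{cases}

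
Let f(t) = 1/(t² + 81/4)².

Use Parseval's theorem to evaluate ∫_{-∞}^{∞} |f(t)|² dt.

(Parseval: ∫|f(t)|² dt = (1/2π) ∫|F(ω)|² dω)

∫|f(t)|² dt = \frac{40 \pi}{4782969}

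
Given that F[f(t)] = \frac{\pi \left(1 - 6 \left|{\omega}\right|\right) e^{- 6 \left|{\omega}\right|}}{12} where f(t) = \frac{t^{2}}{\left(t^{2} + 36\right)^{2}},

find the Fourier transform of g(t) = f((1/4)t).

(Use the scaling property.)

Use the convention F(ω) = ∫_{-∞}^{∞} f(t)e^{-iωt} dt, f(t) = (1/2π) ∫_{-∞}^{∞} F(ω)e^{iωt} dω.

F[g](ω) = \frac{\pi \left(1 - 24 \left|{\omega}\right|\right) e^{- 24 \left|{\omega}\right|}}{3}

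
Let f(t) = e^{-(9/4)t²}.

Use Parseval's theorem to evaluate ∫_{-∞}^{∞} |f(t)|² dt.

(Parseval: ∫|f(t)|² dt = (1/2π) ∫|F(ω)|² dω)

∫|f(t)|² dt = \frac{\sqrt{2} \sqrt{\pi}}{3}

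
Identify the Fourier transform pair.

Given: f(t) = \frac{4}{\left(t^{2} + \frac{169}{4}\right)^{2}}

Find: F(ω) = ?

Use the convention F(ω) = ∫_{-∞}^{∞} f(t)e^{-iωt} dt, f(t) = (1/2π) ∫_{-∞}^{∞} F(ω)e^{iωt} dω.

F(ω) = \frac{8 \pi \left(13 \left|{\omega}\right| + 2\right) e^{- \frac{13 \left|{\omega}\right|}{2}}}{2197}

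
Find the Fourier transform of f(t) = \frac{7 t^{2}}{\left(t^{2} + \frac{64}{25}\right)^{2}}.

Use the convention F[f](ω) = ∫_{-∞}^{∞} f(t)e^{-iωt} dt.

F(ω) = \frac{7 \pi \left(5 - 8 \left|{\omega}\right|\right) e^{- \frac{8 \left|{\omega}\right|}{5}}}{16}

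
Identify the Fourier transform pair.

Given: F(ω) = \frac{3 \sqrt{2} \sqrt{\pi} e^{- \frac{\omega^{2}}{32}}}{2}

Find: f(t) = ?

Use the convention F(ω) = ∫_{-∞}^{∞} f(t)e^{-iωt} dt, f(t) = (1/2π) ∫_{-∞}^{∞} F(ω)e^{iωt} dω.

f(t) = 6 e^{- 8 t^{2}}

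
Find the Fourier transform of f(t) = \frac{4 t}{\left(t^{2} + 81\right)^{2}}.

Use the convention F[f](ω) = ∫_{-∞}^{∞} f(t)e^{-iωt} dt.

F(ω) = - \frac{2 i \pi \omega e^{- 9 \left|{\omega}\right|}}{9}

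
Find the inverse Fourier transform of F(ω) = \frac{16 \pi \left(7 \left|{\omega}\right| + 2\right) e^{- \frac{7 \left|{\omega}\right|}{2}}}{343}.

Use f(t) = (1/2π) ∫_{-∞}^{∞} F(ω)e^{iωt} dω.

f(t) = \frac{8}{\left(t^{2} + \frac{49}{4}\right)^{2}}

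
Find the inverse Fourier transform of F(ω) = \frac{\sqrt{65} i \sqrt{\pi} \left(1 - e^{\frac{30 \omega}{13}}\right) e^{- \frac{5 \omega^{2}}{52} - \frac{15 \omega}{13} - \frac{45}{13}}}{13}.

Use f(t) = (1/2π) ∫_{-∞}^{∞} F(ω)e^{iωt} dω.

f(t) = 2 e^{- \frac{13 t^{2}}{5}} \sin{\left(6 t \right)}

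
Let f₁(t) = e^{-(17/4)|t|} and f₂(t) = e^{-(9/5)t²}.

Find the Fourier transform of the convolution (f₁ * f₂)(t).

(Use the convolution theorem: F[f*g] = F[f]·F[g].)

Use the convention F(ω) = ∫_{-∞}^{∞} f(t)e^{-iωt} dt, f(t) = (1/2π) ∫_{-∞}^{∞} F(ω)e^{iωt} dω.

F[f₁*f₂](ω) = \frac{136 \sqrt{5} \sqrt{\pi} e^{- \frac{5 \omega^{2}}{36}}}{3 \left(16 \omega^{2} + 289\right)}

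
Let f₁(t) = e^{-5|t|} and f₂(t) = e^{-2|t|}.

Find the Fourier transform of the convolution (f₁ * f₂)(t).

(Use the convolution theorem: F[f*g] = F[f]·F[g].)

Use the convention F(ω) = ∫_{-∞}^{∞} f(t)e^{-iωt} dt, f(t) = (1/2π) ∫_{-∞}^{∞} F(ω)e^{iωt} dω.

F[f₁*f₂](ω) = \frac{40}{\left(\omega^{2} + 4\right) \left(\omega^{2} + 25\right)}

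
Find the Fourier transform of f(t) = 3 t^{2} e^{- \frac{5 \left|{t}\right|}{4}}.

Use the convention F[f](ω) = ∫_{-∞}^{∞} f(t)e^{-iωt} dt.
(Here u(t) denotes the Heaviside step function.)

F(ω) = \frac{3840 \left(25 - 48 \omega^{2}\right)}{\left(16 \omega^{2} + 25\right)^{3}}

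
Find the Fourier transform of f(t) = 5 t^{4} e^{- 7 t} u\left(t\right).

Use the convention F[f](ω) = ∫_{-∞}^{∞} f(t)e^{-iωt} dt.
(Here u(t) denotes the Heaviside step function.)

F(ω) = \frac{120}{\left(i \omega + 7\right)^{5}}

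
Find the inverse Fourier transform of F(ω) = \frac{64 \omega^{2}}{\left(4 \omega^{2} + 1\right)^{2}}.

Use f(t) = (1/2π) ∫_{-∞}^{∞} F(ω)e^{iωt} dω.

f(t) = 2 \left(1 - \frac{\left|{t}\right|}{2}\right) e^{- \frac{\left|{t}\right|}{2}}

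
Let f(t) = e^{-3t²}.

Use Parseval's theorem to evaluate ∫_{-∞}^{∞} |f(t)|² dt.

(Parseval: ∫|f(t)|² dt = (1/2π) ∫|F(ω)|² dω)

∫|f(t)|² dt = \frac{\sqrt{6} \sqrt{\pi}}{6}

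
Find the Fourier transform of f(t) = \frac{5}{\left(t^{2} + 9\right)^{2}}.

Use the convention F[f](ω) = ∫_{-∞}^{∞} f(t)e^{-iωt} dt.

F(ω) = \frac{5 \pi \left(3 \left|{\omega}\right| + 1\right) e^{- 3 \left|{\omega}\right|}}{54}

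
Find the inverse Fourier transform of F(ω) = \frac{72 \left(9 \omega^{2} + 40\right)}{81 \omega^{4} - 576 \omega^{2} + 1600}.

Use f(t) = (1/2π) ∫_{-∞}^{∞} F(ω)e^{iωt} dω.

f(t) = 6 e^{- \frac{2 \left|{t}\right|}{3}} \cos{\left(2 \left|{t}\right| \right)}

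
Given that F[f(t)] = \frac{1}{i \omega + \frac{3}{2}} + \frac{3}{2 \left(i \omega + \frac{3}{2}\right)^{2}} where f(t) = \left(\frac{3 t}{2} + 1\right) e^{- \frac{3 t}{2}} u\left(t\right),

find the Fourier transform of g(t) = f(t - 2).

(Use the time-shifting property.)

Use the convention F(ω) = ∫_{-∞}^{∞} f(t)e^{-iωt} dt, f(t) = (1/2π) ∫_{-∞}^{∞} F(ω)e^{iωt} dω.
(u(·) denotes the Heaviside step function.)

F[g](ω) = \frac{4 \left(- i \omega - 3\right) e^{- 2 i \omega}}{4 \omega^{2} - 12 i \omega - 9}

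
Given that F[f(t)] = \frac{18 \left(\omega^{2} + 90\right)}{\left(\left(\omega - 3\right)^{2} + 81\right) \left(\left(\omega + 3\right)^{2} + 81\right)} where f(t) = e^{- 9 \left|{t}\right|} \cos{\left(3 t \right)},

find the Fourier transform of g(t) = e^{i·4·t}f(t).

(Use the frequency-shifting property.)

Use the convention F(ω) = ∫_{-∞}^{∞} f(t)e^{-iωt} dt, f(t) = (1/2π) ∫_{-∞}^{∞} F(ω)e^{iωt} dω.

F[g](ω) = \frac{18 \left(\left(\omega - 4\right)^{2} + 90\right)}{\left(\left(\omega - 7\right)^{2} + 81\right) \left(\left(\omega - 1\right)^{2} + 81\right)}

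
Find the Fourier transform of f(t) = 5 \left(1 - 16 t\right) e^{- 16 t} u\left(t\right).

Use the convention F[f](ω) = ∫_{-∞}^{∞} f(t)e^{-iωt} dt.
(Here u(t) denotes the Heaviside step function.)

F(ω) = \frac{5 i \omega}{- \omega^{2} + 32 i \omega + 256}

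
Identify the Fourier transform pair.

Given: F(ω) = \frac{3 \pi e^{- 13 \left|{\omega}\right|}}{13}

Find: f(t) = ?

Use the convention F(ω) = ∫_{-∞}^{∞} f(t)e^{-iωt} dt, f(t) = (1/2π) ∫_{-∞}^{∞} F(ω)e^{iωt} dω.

f(t) = \frac{3}{t^{2} + 169}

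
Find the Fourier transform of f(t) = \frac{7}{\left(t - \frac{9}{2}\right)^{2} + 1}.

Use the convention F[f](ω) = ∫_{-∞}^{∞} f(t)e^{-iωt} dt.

F(ω) = 7 \pi e^{- \frac{9 i \omega}{2} - \left|{\omega}\right|}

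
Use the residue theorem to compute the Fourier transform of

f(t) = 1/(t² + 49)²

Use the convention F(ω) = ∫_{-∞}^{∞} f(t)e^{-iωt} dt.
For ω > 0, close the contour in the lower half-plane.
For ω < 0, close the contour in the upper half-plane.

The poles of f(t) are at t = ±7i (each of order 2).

Let g(z) = f(z)e^{-iωz}; for large |z| the factor e^{-iωz} decays in the lower half-plane when ω > 0 and in the upper half-plane when ω < 0.

Case ω > 0 (lower half-plane, clockwise contour ⇒ F(ω) = -2πi·ΣRes):
  Res_{z = - 7 i} g(z) = \frac{i \left(7 \omega + 1\right) e^{- 7 \omega}}{1372} (pole of order 2)
  F(ω) = -2πi·ΣRes = \frac{\pi \left(7 \omega + 1\right) e^{- 7 \omega}}{686}

Case ω < 0 (upper half-plane, counterclockwise contour ⇒ F(ω) = +2πi·ΣRes):
  Res_{z = 7 i} g(z) = \frac{i \left(7 \omega - 1\right) e^{7 \omega}}{1372} (pole of order 2)
  F(ω) = 2πi·ΣRes = \frac{\pi \left(1 - 7 \omega\right) e^{7 \omega}}{686}

Both cases combine into a single formula in |ω|:

F(ω) = \frac{\pi \left(7 \left|{\omega}\right| + 1\right) e^{- 7 \left|{\omega}\right|}}{686}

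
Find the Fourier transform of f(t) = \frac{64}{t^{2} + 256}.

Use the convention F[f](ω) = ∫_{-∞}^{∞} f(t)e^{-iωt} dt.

F(ω) = 4 \pi e^{- 16 \left|{\omega}\right|}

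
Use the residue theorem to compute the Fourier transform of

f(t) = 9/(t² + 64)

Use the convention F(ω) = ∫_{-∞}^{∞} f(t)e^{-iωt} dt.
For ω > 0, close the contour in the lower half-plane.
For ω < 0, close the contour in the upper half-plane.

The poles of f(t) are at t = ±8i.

Let g(z) = f(z)e^{-iωz}; for large |z| the factor e^{-iωz} decays in the lower half-plane when ω > 0 and in the upper half-plane when ω < 0.

Case ω > 0 (lower half-plane, clockwise contour ⇒ F(ω) = -2πi·ΣRes):
  Res_{z = - 8 i} g(z) = \frac{9 i e^{- 8 \omega}}{16}
  F(ω) = -2πi·ΣRes = \frac{9 \pi e^{- 8 \omega}}{8}

Case ω < 0 (upper half-plane, counterclockwise contour ⇒ F(ω) = +2πi·ΣRes):
  Res_{z = 8 i} g(z) = - \frac{9 i e^{8 \omega}}{16}
  F(ω) = 2πi·ΣRes = \frac{9 \pi e^{8 \omega}}{8}

Both cases combine into a single formula in |ω|:

F(ω) = \frac{9 \pi e^{- 8 \left|{\omega}\right|}}{8}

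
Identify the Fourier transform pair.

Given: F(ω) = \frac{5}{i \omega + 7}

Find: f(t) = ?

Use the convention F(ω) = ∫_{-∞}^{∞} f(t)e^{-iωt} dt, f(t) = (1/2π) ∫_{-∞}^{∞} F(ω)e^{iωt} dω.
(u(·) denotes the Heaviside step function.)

f(t) = 5 e^{- 7 t} u\left(t\right)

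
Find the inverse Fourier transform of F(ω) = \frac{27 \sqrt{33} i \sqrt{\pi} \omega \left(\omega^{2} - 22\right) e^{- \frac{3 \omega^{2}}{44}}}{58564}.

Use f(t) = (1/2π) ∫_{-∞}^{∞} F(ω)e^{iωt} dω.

f(t) = 2 t^{3} e^{- \frac{11 t^{2}}{3}}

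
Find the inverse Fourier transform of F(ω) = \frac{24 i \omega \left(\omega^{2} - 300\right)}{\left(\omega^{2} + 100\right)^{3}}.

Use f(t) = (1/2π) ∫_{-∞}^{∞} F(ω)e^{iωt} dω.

f(t) = 6 t e^{- 10 \left|{t}\right|} \left|{t}\right|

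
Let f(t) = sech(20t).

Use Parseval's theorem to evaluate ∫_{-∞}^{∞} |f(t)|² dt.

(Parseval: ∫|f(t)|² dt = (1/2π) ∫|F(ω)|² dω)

∫|f(t)|² dt = \frac{1}{10}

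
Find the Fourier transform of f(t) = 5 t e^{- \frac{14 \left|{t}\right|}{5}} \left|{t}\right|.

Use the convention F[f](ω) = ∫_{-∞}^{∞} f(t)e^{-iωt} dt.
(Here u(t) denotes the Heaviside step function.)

F(ω) = \frac{12500 i \omega \left(25 \omega^{2} - 588\right)}{\left(25 \omega^{2} + 196\right)^{3}}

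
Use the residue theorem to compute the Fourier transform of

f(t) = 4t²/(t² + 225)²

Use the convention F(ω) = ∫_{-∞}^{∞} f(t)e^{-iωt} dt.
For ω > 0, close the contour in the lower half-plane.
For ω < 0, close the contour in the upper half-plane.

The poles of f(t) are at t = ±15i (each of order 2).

Let g(z) = f(z)e^{-iωz}; for large |z| the factor e^{-iωz} decays in the lower half-plane when ω > 0 and in the upper half-plane when ω < 0.

Case ω > 0 (lower half-plane, clockwise contour ⇒ F(ω) = -2πi·ΣRes):
  Res_{z = - 15 i} g(z) = i \left(\frac{1}{15} - \omega\right) e^{- 15 \omega} (pole of order 2)
  F(ω) = -2πi·ΣRes = \frac{2 \pi \left(1 - 15 \omega\right) e^{- 15 \omega}}{15}

Case ω < 0 (upper half-plane, counterclockwise contour ⇒ F(ω) = +2πi·ΣRes):
  Res_{z = 15 i} g(z) = i \left(- \omega - \frac{1}{15}\right) e^{15 \omega} (pole of order 2)
  F(ω) = 2πi·ΣRes = \frac{2 \pi \left(15 \omega + 1\right) e^{15 \omega}}{15}

Both cases combine into a single formula in |ω|:

F(ω) = \frac{2 \pi \left(1 - 15 \left|{\omega}\right|\right) e^{- 15 \left|{\omega}\right|}}{15}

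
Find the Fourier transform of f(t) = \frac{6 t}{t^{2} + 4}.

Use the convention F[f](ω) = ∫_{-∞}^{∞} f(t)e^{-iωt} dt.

F(ω) = - 6 i \pi e^{- 2 \left|{\omega}\right|} \operatorname{sign}{\left(\omega \right)}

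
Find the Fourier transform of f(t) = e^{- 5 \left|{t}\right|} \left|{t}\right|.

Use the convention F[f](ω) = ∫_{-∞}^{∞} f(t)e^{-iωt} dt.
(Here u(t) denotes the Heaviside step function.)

F(ω) = \frac{2 \left(25 - \omega^{2}\right)}{\left(\omega^{2} + 25\right)^{2}}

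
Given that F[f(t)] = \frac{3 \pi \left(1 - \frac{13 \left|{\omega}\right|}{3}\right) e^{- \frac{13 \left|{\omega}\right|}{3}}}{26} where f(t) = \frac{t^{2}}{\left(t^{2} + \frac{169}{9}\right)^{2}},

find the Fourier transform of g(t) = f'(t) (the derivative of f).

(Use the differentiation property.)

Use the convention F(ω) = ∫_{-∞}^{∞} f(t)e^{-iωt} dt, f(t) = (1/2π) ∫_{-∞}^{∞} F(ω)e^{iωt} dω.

F[g](ω) = \frac{i \pi \omega \left(3 - 13 \left|{\omega}\right|\right) e^{- \frac{13 \left|{\omega}\right|}{3}}}{26}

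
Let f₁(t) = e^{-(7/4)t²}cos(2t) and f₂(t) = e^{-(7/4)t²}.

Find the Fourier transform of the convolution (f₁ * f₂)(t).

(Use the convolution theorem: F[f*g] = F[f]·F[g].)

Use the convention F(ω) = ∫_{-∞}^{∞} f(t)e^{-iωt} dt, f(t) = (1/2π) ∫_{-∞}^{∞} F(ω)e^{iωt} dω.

F[f₁*f₂](ω) = \frac{2 \pi \left(e^{\frac{8 \omega}{7}} + 1\right) e^{- \frac{2 \omega^{2}}{7} - \frac{4 \omega}{7} - \frac{4}{7}}}{7}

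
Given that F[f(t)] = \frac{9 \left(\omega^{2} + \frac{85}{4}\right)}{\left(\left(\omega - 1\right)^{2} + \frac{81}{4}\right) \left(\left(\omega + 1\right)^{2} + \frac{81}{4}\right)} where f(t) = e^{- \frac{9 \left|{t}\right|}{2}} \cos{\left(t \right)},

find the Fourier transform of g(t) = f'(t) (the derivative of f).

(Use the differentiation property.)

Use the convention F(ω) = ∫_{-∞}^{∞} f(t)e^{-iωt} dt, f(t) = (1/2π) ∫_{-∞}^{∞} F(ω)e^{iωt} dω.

F[g](ω) = \frac{36 i \omega \left(4 \omega^{2} + 85\right)}{16 \omega^{4} + 616 \omega^{2} + 7225}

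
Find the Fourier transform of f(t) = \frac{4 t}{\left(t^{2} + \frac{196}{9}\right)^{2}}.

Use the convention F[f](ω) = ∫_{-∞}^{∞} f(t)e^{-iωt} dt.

F(ω) = - \frac{3 i \pi \omega e^{- \frac{14 \left|{\omega}\right|}{3}}}{7}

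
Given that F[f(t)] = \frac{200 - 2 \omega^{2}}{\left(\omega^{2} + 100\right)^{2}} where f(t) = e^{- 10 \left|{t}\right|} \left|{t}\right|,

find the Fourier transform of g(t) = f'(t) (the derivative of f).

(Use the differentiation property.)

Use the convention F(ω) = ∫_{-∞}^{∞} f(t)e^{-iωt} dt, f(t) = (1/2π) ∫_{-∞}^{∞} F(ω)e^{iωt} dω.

F[g](ω) = - \frac{2 i \omega \left(\omega^{2} - 100\right)}{\left(\omega^{2} + 100\right)^{2}}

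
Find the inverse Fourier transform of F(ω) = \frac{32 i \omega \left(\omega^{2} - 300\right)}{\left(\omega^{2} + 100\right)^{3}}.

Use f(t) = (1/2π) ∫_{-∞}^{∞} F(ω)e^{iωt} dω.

f(t) = 8 t e^{- 10 \left|{t}\right|} \left|{t}\right|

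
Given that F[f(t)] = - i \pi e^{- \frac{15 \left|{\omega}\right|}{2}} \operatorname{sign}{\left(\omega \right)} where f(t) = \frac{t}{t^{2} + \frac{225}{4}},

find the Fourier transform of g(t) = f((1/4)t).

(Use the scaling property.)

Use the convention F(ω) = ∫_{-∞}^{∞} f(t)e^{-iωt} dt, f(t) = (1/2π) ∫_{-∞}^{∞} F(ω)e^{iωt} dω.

F[g](ω) = - 4 i \pi e^{- 30 \left|{\omega}\right|} \operatorname{sign}{\left(\omega \right)}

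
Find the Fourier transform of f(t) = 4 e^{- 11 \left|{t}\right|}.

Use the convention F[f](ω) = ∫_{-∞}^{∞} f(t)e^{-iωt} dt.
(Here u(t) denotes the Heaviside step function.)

F(ω) = \frac{88}{\omega^{2} + 121}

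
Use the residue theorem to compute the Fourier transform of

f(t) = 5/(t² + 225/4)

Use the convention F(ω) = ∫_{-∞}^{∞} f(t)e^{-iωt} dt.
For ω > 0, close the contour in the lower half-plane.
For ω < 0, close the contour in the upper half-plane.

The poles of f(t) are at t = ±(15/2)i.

Let g(z) = f(z)e^{-iωz}; for large |z| the factor e^{-iωz} decays in the lower half-plane when ω > 0 and in the upper half-plane when ω < 0.

Case ω > 0 (lower half-plane, clockwise contour ⇒ F(ω) = -2πi·ΣRes):
  Res_{z = - \frac{15 i}{2}} g(z) = \frac{i e^{- \frac{15 \omega}{2}}}{3}
  F(ω) = -2πi·ΣRes = \frac{2 \pi e^{- \frac{15 \omega}{2}}}{3}

Case ω < 0 (upper half-plane, counterclockwise contour ⇒ F(ω) = +2πi·ΣRes):
  Res_{z = \frac{15 i}{2}} g(z) = - \frac{i e^{\frac{15 \omega}{2}}}{3}
  F(ω) = 2πi·ΣRes = \frac{2 \pi e^{\frac{15 \omega}{2}}}{3}

Both cases combine into a single formula in |ω|:

F(ω) = \frac{2 \pi e^{- \frac{15 \left|{\omega}\right|}{2}}}{3}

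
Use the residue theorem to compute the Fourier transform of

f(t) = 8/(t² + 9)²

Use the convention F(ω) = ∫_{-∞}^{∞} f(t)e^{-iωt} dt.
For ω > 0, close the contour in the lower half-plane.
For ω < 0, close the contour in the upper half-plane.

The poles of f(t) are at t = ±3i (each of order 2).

Let g(z) = f(z)e^{-iωz}; for large |z| the factor e^{-iωz} decays in the lower half-plane when ω > 0 and in the upper half-plane when ω < 0.

Case ω > 0 (lower half-plane, clockwise contour ⇒ F(ω) = -2πi·ΣRes):
  Res_{z = - 3 i} g(z) = \frac{2 i \left(3 \omega + 1\right) e^{- 3 \omega}}{27} (pole of order 2)
  F(ω) = -2πi·ΣRes = \frac{4 \pi \left(3 \omega + 1\right) e^{- 3 \omega}}{27}

Case ω < 0 (upper half-plane, counterclockwise contour ⇒ F(ω) = +2πi·ΣRes):
  Res_{z = 3 i} g(z) = \frac{2 i \left(3 \omega - 1\right) e^{3 \omega}}{27} (pole of order 2)
  F(ω) = 2πi·ΣRes = \frac{4 \pi \left(1 - 3 \omega\right) e^{3 \omega}}{27}

Both cases combine into a single formula in |ω|:

F(ω) = \frac{4 \pi \left(3 \left|{\omega}\right| + 1\right) e^{- 3 \left|{\omega}\right|}}{27}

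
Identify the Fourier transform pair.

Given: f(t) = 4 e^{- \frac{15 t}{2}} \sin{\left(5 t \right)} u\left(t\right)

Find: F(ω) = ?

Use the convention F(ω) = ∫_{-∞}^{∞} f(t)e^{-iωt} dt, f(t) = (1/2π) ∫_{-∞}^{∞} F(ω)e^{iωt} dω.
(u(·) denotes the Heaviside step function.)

F(ω) = \frac{80}{\left(2 i \omega + 15\right)^{2} + 100}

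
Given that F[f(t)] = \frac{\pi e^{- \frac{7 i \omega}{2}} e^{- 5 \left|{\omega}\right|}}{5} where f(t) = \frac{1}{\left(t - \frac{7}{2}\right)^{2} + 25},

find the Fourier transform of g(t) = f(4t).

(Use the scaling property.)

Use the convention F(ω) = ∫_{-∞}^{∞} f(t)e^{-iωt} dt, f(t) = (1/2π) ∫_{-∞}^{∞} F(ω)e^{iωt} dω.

F[g](ω) = \frac{\pi e^{- \frac{7 i \omega}{8} - \frac{5 \left|{\omega}\right|}{4}}}{20}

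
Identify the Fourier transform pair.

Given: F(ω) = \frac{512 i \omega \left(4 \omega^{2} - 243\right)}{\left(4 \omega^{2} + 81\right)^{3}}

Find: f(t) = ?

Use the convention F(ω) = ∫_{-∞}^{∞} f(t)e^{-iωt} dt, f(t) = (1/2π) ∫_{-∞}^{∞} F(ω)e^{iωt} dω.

f(t) = 8 t e^{- \frac{9 \left|{t}\right|}{2}} \left|{t}\right|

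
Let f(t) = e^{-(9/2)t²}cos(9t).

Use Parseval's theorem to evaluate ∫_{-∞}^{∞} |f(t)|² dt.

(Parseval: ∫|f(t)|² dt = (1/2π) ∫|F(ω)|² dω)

∫|f(t)|² dt = \frac{\sqrt{\pi} \left(1 + e^{9}\right)}{6 e^{9}}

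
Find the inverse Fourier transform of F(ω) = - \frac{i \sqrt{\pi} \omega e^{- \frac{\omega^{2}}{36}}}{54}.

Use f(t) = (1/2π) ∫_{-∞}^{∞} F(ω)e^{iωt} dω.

f(t) = t e^{- 9 t^{2}}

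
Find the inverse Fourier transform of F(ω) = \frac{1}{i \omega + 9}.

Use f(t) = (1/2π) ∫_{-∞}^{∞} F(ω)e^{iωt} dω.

f(t) = e^{- 9 t} u\left(t\right)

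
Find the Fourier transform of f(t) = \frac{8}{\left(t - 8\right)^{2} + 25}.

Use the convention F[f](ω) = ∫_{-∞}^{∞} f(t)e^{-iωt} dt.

F(ω) = \frac{8 \pi e^{- 8 i \omega - 5 \left|{\omega}\right|}}{5}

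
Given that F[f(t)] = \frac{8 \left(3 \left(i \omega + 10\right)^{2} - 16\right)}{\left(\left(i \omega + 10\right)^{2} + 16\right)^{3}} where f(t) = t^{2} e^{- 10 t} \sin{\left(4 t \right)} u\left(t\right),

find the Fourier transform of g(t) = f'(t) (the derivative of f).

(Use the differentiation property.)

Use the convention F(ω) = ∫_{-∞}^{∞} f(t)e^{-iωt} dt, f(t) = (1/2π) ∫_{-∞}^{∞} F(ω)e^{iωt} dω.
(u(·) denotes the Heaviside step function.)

F[g](ω) = \frac{8 i \omega \left(3 \left(i \omega + 10\right)^{2} - 16\right)}{\left(\left(i \omega + 10\right)^{2} + 16\right)^{3}}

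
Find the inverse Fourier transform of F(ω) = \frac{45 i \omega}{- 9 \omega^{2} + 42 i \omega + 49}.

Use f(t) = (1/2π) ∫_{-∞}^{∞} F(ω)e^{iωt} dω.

f(t) = 5 \left(1 - \frac{7 t}{3}\right) e^{- \frac{7 t}{3}} u\left(t\right)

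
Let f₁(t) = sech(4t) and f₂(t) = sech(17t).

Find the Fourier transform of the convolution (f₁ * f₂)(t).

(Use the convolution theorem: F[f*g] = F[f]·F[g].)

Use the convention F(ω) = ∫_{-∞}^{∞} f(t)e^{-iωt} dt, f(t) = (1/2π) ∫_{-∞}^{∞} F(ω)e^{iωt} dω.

F[f₁*f₂](ω) = \frac{\pi^{2}}{68 \cosh{\left(\frac{\pi \omega}{34} \right)} \cosh{\left(\frac{\pi \omega}{8} \right)}}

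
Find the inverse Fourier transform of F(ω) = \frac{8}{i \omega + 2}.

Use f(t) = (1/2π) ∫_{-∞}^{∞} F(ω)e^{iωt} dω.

f(t) = 8 e^{- 2 t} u\left(t\right)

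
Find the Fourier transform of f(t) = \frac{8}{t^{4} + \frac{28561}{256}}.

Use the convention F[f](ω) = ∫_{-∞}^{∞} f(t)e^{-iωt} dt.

F(ω) = \frac{512 \pi e^{- \frac{13 \sqrt{2} \left|{\omega}\right|}{8}} \sin{\left(\frac{13 \sqrt{2} \left|{\omega}\right|}{8} + \frac{\pi}{4} \right)}}{2197}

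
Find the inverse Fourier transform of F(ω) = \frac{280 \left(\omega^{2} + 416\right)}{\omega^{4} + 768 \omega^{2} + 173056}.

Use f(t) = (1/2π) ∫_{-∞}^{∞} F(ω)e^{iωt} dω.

f(t) = 7 e^{- 20 \left|{t}\right|} \cos{\left(4 \left|{t}\right| \right)}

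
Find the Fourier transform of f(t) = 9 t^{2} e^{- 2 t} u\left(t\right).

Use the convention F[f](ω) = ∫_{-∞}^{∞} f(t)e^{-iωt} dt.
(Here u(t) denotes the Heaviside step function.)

F(ω) = \frac{18}{\left(i \omega + 2\right)^{3}}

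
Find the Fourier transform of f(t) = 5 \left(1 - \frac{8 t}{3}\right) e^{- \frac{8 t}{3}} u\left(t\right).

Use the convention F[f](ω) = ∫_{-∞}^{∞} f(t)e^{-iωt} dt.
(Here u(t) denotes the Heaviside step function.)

F(ω) = \frac{45 i \omega}{- 9 \omega^{2} + 48 i \omega + 64}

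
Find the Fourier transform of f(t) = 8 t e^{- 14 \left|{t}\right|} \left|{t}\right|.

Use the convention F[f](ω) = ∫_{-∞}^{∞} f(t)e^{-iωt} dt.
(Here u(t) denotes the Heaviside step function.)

F(ω) = \frac{32 i \omega \left(\omega^{2} - 588\right)}{\left(\omega^{2} + 196\right)^{3}}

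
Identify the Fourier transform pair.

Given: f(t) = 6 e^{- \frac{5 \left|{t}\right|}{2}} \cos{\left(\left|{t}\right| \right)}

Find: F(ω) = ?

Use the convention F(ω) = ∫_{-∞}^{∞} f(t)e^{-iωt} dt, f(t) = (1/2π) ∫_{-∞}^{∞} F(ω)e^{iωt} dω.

F(ω) = \frac{120 \left(4 \omega^{2} + 29\right)}{16 \omega^{4} + 168 \omega^{2} + 841}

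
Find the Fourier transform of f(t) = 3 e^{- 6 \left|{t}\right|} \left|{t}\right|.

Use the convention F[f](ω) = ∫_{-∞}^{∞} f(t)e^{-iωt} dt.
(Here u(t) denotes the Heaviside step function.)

F(ω) = \frac{6 \left(36 - \omega^{2}\right)}{\left(\omega^{2} + 36\right)^{2}}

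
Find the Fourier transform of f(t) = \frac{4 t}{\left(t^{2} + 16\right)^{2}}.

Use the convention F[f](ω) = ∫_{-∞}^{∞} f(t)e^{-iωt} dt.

F(ω) = - \frac{i \pi \omega e^{- 4 \left|{\omega}\right|}}{2}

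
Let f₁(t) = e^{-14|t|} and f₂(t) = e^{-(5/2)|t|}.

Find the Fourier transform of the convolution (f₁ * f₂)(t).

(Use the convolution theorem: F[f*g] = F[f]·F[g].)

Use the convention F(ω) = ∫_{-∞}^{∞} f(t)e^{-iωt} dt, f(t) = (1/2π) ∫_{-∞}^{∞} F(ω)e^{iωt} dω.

F[f₁*f₂](ω) = \frac{560}{\left(\omega^{2} + 196\right) \left(4 \omega^{2} + 25\right)}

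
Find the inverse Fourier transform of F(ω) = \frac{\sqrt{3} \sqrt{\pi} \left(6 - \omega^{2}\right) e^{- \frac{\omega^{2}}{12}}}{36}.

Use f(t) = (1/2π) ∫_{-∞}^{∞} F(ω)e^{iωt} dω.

f(t) = 3 t^{2} e^{- 3 t^{2}}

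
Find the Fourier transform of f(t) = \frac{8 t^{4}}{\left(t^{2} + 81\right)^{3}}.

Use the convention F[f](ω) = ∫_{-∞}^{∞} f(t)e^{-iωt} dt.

F(ω) = \frac{\pi \left(27 \omega^{2} - 15 \left|{\omega}\right| + 1\right) e^{- 9 \left|{\omega}\right|}}{3}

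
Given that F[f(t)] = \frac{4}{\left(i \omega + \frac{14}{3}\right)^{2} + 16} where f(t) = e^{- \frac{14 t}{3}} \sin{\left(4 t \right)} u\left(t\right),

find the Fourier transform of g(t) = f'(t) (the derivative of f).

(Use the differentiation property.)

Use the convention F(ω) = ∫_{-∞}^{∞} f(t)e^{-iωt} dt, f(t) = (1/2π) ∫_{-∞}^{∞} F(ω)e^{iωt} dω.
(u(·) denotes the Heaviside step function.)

F[g](ω) = \frac{36 i \omega}{\left(3 i \omega + 14\right)^{2} + 144}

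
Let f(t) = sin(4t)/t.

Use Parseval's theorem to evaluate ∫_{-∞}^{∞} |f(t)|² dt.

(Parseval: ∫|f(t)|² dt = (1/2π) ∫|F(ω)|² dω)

∫|f(t)|² dt = 4 \pi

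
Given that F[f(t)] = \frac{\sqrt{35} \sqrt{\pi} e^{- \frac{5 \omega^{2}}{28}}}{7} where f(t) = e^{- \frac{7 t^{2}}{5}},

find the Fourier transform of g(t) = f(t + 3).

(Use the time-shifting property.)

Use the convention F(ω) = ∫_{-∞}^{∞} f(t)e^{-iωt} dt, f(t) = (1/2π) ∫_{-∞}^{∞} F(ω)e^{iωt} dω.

F[g](ω) = \frac{\sqrt{35} \sqrt{\pi} e^{\frac{\omega \left(- 5 \omega + 84 i\right)}{28}}}{7}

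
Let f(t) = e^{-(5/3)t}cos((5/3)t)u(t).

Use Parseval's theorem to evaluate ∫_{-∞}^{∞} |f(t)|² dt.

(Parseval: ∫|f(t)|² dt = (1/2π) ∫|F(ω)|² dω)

∫|f(t)|² dt = \frac{9}{40}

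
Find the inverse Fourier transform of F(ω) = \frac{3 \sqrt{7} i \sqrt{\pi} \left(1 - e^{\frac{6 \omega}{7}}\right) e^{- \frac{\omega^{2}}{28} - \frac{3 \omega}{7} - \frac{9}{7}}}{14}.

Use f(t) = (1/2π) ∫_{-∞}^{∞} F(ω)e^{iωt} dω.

f(t) = 3 e^{- 7 t^{2}} \sin{\left(6 t \right)}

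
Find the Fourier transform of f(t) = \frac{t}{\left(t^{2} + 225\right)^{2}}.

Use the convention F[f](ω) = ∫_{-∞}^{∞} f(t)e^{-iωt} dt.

F(ω) = - \frac{i \pi \omega e^{- 15 \left|{\omega}\right|}}{30}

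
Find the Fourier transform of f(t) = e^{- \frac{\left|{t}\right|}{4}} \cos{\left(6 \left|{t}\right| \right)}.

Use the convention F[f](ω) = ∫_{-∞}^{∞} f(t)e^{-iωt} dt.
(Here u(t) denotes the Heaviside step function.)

F(ω) = \frac{8 \left(16 \omega^{2} + 577\right)}{256 \omega^{4} - 18400 \omega^{2} + 332929}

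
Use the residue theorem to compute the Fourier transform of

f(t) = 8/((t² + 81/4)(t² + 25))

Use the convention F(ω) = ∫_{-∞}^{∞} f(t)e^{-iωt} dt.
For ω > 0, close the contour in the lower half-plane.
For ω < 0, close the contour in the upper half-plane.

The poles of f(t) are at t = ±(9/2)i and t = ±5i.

Let g(z) = f(z)e^{-iωz}; for large |z| the factor e^{-iωz} decays in the lower half-plane when ω > 0 and in the upper half-plane when ω < 0.

Case ω > 0 (lower half-plane, clockwise contour ⇒ F(ω) = -2πi·ΣRes):
  Res_{z = - \frac{9 i}{2}} g(z) = \frac{32 i e^{- \frac{9 \omega}{2}}}{171}
  Res_{z = - 5 i} g(z) = - \frac{16 i e^{- 5 \omega}}{95}
  F(ω) = -2πi·ΣRes = - \frac{32 \pi e^{- 5 \omega}}{95} + \frac{64 \pi e^{- \frac{9 \omega}{2}}}{171}

Case ω < 0 (upper half-plane, counterclockwise contour ⇒ F(ω) = +2πi·ΣRes):
  Res_{z = \frac{9 i}{2}} g(z) = - \frac{32 i e^{\frac{9 \omega}{2}}}{171}
  Res_{z = 5 i} g(z) = \frac{16 i e^{5 \omega}}{95}
  F(ω) = 2πi·ΣRes = \frac{32 \pi \left(10 e^{\frac{9 \omega}{2}} - 9 e^{5 \omega}\right)}{855}

Both cases combine into a single formula in |ω|:

F(ω) = - \frac{32 \pi e^{- 5 \left|{\omega}\right|}}{95} + \frac{64 \pi e^{- \frac{9 \left|{\omega}\right|}{2}}}{171}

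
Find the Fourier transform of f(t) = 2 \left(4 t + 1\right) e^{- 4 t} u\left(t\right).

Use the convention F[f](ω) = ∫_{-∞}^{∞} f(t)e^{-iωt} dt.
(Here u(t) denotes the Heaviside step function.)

F(ω) = \frac{2 \left(- i \omega - 8\right)}{\omega^{2} - 8 i \omega - 16}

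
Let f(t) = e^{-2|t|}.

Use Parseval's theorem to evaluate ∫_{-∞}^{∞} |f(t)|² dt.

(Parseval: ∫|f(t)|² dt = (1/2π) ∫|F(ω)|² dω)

∫|f(t)|² dt = \frac{1}{2}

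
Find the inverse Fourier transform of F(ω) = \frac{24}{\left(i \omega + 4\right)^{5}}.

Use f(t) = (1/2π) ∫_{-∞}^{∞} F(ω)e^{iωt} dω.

f(t) = t^{4} e^{- 4 t} u\left(t\right)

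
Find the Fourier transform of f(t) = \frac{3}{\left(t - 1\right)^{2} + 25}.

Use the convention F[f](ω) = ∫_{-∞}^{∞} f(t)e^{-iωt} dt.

F(ω) = \frac{3 \pi e^{- i \omega - 5 \left|{\omega}\right|}}{5}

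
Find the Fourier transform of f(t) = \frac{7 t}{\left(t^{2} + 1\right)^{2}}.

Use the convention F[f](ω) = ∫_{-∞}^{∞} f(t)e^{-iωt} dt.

F(ω) = - \frac{7 i \pi \omega e^{- \left|{\omega}\right|}}{2}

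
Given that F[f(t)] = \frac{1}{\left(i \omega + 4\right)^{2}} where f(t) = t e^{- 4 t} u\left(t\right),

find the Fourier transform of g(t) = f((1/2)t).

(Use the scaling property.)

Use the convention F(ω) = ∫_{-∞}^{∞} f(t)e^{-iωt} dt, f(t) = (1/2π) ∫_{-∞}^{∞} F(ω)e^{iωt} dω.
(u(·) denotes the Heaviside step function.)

F[g](ω) = \frac{1}{2 \left(i \omega + 2\right)^{2}}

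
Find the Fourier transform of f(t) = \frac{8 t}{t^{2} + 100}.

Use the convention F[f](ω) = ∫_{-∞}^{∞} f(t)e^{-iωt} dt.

F(ω) = - 8 i \pi e^{- 10 \left|{\omega}\right|} \operatorname{sign}{\left(\omega \right)}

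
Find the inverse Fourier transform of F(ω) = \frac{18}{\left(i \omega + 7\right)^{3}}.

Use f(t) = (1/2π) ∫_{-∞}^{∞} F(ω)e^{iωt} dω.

f(t) = 9 t^{2} e^{- 7 t} u\left(t\right)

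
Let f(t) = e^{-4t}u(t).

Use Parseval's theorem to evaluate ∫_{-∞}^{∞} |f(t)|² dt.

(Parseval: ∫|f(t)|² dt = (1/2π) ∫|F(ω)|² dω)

∫|f(t)|² dt = \frac{1}{8}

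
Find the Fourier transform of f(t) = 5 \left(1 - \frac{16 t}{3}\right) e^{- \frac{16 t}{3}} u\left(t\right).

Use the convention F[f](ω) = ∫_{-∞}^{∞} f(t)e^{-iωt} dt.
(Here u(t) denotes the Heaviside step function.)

F(ω) = \frac{45 i \omega}{- 9 \omega^{2} + 96 i \omega + 256}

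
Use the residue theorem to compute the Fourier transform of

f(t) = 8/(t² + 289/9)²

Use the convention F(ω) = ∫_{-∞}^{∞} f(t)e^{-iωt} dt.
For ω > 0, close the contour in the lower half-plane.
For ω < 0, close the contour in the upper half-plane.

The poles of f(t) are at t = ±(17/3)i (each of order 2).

Let g(z) = f(z)e^{-iωz}; for large |z| the factor e^{-iωz} decays in the lower half-plane when ω > 0 and in the upper half-plane when ω < 0.

Case ω > 0 (lower half-plane, clockwise contour ⇒ F(ω) = -2πi·ΣRes):
  Res_{z = - \frac{17 i}{3}} g(z) = \frac{18 i \left(17 \omega + 3\right) e^{- \frac{17 \omega}{3}}}{4913} (pole of order 2)
  F(ω) = -2πi·ΣRes = \frac{36 \pi \left(17 \omega + 3\right) e^{- \frac{17 \omega}{3}}}{4913}

Case ω < 0 (upper half-plane, counterclockwise contour ⇒ F(ω) = +2πi·ΣRes):
  Res_{z = \frac{17 i}{3}} g(z) = \frac{18 i \left(17 \omega - 3\right) e^{\frac{17 \omega}{3}}}{4913} (pole of order 2)
  F(ω) = 2πi·ΣRes = \frac{36 \pi \left(3 - 17 \omega\right) e^{\frac{17 \omega}{3}}}{4913}

Both cases combine into a single formula in |ω|:

F(ω) = \frac{36 \pi \left(17 \left|{\omega}\right| + 3\right) e^{- \frac{17 \left|{\omega}\right|}{3}}}{4913}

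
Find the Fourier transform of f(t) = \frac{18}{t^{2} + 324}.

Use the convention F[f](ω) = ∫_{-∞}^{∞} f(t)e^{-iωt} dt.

F(ω) = \pi e^{- 18 \left|{\omega}\right|}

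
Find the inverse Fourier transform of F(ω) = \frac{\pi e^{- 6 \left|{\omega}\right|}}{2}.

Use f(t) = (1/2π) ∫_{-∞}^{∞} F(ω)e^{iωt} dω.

f(t) = \frac{3}{t^{2} + 36}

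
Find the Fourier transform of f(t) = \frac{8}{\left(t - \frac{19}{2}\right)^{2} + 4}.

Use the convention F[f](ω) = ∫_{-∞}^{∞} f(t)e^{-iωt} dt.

F(ω) = 4 \pi e^{- \frac{19 i \omega}{2} - 2 \left|{\omega}\right|}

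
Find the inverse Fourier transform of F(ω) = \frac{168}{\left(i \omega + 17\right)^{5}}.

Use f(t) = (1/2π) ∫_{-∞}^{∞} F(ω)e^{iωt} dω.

f(t) = 7 t^{4} e^{- 17 t} u\left(t\right)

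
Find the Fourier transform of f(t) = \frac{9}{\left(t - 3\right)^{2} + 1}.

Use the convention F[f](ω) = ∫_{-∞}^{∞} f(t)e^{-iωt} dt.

F(ω) = 9 \pi e^{- 3 i \omega - \left|{\omega}\right|}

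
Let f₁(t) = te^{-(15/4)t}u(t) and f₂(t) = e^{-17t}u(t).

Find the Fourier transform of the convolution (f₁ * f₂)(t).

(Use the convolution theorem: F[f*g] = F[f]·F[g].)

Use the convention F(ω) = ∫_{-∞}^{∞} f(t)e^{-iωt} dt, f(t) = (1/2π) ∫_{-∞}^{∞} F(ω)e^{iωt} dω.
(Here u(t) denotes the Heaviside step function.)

F[f₁*f₂](ω) = \frac{16}{\left(i \omega + 17\right) \left(4 i \omega + 15\right)^{2}}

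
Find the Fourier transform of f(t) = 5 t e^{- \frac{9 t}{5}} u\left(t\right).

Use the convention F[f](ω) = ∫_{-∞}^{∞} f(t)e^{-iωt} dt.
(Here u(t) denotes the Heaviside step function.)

F(ω) = \frac{125}{\left(5 i \omega + 9\right)^{2}}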